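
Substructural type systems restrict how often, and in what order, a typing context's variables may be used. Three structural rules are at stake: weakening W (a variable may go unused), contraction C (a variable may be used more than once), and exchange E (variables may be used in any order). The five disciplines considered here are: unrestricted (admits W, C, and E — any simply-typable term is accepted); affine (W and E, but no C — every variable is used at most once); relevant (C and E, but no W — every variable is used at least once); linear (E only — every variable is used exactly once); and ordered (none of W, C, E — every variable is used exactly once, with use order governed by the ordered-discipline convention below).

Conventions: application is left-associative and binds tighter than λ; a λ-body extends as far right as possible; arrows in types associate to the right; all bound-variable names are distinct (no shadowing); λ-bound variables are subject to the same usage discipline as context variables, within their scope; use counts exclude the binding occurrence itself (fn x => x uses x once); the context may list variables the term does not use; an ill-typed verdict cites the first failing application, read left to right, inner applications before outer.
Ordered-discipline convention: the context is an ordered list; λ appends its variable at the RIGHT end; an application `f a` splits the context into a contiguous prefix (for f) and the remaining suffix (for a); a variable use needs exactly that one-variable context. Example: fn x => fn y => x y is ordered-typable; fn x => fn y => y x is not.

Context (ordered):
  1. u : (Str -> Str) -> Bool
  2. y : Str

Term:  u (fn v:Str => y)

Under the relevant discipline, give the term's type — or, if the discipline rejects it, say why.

not well-typed under relevant — v left unused
use counts: u: 1; y: 1; v (λ-bound): 0
order of uses: u, y
typing: the term checks, with type Bool
per-discipline verdicts: ordered ✗ | linear ✗ | affine ✓ | relevant ✗ | unrestricted ✓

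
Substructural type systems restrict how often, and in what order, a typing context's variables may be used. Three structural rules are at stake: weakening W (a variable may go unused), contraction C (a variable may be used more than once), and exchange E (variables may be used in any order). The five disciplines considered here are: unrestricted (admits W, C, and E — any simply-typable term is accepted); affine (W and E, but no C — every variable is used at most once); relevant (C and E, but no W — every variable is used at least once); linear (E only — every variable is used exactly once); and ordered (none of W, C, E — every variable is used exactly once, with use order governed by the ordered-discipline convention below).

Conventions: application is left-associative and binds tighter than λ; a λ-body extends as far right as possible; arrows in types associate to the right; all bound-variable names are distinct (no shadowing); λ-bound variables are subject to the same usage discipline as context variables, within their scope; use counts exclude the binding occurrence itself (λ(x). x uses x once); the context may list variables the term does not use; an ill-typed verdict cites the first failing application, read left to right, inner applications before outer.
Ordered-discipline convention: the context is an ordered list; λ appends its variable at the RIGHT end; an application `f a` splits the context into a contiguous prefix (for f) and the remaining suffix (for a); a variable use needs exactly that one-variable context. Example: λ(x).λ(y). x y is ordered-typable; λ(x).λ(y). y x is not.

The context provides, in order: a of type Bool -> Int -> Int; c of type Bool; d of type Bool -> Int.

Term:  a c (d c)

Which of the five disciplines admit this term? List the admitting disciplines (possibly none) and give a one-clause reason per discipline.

admitted by: relevant, unrestricted
counts: a: 1, c: 2, d: 1
left-to-right use order: a, c, d, c
typing: well-typed — term : Int
ordered: ✗ — c ×2 used more than once (contraction)
linear: ✗ — c ×2 used more than once (contraction)
affine: ✗ — c ×2 used more than once (contraction)
relevant: ✓ — at least one use each (a, c, d)
unrestricted: ✓ — well-typed at Int; no restrictions here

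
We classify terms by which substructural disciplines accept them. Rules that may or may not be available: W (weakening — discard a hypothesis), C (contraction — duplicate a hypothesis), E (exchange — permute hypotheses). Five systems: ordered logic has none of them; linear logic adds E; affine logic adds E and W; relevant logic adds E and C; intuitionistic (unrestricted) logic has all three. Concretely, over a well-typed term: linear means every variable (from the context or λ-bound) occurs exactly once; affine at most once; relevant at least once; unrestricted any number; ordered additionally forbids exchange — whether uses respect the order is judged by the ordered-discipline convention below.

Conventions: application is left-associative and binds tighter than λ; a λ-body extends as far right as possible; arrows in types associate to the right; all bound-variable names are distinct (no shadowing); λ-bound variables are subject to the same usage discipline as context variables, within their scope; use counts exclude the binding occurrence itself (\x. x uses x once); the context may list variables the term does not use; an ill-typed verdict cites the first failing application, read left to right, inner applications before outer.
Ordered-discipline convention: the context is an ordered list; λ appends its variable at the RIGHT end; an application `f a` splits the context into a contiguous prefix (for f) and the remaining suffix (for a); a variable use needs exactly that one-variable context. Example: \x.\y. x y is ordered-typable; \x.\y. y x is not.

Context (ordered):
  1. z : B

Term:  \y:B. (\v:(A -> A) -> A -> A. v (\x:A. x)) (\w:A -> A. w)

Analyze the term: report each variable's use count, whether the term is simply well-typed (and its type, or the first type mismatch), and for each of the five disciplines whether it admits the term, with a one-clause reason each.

use counts: z ×0, y (bound) ×0, v (bound) ×1, x (bound) ×1, w (bound) ×1
uses in reading order: v, x, w
typing: ✓ — B -> A -> A
ordered: ✗, z, y never used (weakening)
linear: ✗, z, y never used (weakening)
affine: ✓, at most one use each (z, y, v, x, w)
relevant: ✗, z, y never used (weakening)
unrestricted: ✓, type-checks (B -> A -> A) and nothing is barred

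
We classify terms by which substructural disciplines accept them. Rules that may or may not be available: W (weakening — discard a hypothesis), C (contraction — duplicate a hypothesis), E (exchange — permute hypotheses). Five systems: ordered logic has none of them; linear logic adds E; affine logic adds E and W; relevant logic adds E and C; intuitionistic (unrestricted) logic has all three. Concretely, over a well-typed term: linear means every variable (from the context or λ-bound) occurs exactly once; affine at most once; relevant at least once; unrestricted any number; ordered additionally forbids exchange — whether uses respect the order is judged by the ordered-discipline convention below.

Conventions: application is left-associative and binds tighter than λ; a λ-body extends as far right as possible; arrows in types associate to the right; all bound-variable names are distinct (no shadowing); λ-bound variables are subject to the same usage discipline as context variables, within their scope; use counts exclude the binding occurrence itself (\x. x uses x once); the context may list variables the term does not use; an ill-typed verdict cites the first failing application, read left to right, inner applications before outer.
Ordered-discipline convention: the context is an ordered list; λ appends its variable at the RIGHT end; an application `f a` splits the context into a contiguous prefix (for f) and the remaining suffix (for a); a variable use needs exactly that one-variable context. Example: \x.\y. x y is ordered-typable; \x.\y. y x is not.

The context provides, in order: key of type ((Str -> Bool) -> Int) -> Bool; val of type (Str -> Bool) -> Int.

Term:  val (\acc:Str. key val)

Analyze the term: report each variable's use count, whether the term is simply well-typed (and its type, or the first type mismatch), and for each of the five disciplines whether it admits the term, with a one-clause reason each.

variable uses: key: 1; val: 2; acc [bound]: 0
uses in reading order: val, key, val
typing: ✓ — Int
ordered: ✗ — val ×2 used more than once (contraction); needs weakening: acc unused
linear: ✗ — val ×2 used more than once (contraction); needs weakening: acc unused
affine: ✗ — val ×2 used more than once (contraction)
relevant: ✗ — needs weakening: acc unused
unrestricted: ✓ — type-checks (Int) and nothing is barred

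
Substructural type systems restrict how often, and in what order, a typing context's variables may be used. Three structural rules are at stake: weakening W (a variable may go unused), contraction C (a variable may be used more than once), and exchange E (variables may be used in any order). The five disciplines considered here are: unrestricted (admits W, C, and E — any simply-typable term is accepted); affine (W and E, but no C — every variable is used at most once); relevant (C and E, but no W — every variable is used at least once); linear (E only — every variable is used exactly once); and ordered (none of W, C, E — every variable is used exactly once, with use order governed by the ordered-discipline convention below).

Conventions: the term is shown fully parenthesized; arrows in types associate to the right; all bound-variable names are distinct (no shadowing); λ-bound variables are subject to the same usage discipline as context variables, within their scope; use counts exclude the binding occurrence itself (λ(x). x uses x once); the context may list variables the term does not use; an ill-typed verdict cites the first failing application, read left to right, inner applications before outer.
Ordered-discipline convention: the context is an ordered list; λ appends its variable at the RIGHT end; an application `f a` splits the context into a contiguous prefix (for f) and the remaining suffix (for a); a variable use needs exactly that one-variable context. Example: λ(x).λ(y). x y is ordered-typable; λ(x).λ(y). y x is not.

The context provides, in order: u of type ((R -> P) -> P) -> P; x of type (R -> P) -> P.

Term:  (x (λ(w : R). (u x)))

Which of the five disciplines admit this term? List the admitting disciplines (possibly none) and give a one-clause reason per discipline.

admitting disciplines: unrestricted
usage: u: 1×, x: 2×, w (λ-bound): 0×
uses in reading order: x, u, x
typing: ✓ — P
ordered: ✗ — repeated use of x ×2; w left unused
linear: ✗ — repeated use of x ×2; w left unused
affine: ✗ — repeated use of x ×2
relevant: ✗ — w left unused
unrestricted: ✓ — type-checks (P) and nothing is barred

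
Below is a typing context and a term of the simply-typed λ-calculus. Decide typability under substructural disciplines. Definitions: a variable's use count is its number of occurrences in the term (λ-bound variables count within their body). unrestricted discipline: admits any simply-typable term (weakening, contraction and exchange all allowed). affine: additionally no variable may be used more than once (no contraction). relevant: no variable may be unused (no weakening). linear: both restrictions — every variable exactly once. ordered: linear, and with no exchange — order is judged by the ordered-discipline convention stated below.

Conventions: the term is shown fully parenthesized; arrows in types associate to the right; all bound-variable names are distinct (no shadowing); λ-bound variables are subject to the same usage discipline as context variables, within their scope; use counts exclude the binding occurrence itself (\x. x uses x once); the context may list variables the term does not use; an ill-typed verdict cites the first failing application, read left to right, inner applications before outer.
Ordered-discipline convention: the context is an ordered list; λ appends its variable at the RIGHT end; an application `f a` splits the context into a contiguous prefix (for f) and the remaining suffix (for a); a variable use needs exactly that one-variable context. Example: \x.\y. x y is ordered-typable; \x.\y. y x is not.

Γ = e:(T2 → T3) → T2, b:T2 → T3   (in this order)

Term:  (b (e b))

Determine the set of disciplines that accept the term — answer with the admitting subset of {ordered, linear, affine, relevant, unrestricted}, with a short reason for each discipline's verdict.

admitted by: relevant, unrestricted
counts: e: 1×, b: 2×
use order (left to right): b, e, b
typing: well-typed — term : T3
ordered ✗ (uses contraction: b ×2)
linear ✗ (uses contraction: b ×2)
affine ✗ (uses contraction: b ×2)
relevant ✓ (none of e, b goes unused)
unrestricted ✓ (well-typed at T3; no restrictions here)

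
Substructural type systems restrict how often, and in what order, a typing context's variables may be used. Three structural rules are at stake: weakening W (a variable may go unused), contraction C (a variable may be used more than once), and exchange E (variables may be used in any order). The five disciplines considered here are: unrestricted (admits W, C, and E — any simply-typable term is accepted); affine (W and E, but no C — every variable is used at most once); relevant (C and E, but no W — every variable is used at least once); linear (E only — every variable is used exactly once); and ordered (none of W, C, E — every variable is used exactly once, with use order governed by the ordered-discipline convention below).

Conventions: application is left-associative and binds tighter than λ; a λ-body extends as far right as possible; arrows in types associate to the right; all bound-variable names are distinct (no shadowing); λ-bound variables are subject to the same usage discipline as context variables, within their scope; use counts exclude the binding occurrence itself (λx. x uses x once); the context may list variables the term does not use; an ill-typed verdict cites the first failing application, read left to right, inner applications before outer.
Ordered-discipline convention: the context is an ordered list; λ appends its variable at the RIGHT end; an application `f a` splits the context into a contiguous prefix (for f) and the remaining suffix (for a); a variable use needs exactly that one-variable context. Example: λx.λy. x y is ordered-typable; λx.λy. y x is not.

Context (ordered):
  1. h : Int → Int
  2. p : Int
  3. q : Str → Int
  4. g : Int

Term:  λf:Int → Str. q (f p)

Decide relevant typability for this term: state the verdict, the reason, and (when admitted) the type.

no — needs weakening: h, g unused
usage: h ×0; p ×1; q ×1; g ×0; f (λ-bound) ×1
left-to-right use order: q, f, p
typing: ✓ — (Int → Str) → Int
all disciplines: ordered ✗ · linear ✗ · affine ✓ · relevant ✗ · unrestricted ✓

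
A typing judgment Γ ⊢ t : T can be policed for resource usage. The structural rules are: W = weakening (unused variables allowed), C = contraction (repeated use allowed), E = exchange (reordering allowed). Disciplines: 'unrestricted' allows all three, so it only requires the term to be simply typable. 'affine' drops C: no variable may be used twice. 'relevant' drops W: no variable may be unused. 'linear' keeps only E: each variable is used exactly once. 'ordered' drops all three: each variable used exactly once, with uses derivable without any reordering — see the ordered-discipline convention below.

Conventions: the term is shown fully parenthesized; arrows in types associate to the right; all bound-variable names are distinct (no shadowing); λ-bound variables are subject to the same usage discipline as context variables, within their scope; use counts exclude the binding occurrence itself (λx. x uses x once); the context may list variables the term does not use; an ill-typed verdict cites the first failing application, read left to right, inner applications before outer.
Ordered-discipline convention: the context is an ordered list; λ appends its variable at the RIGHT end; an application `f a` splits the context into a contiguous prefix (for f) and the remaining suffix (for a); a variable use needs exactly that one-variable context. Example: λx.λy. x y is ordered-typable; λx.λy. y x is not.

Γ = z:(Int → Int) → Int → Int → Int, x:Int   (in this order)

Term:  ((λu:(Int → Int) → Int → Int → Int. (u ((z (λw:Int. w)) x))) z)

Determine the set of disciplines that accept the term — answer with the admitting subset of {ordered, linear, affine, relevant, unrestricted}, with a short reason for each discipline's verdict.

accepted by: relevant, unrestricted
use counts: z=2, x=1, u (λ-bound)=1, w (λ-bound)=1
left-to-right use order: u, z, w, x, z
typing: ✓ — Int → Int → Int
ordered ✗ (needs contraction — z ×2)
linear ✗ (needs contraction — z ×2)
affine ✗ (needs contraction — z ×2)
relevant ✓ (every one of z, x, u, w appears)
unrestricted ✓ (well-typed at Int → Int → Int; no restrictions here)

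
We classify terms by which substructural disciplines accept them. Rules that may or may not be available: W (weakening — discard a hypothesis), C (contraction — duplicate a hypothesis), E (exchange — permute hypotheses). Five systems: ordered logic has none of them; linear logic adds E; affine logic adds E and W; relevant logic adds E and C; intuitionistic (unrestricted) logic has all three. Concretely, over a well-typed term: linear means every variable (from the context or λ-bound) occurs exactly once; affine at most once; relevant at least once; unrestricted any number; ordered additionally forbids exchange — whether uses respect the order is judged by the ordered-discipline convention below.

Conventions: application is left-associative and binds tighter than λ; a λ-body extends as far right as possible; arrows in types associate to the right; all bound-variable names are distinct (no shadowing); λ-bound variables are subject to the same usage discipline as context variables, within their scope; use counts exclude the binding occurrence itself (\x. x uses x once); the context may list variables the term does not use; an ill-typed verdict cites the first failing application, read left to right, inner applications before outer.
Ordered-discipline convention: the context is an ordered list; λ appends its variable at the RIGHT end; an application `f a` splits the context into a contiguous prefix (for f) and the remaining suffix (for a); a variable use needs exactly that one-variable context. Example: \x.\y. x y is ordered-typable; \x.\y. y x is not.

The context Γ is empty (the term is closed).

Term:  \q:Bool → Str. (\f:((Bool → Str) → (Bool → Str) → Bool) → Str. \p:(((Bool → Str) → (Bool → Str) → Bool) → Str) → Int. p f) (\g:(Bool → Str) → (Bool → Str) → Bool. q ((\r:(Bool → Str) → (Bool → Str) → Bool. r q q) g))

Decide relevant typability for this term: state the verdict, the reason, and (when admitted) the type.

yes — none of q, f, p, g, r goes unused; term : (Bool → Str) → ((((Bool → Str) → (Bool → Str) → Bool) → Str) → Int) → Int
use counts: q (bound): 3×, f (bound): 1×, p (bound): 1×, g (bound): 1×, r (bound): 1×
use order (left to right): p, f, q, r, q, q, g
typing: well-typed — term : (Bool → Str) → ((((Bool → Str) → (Bool → Str) → Bool) → Str) → Int) → Int
per-discipline verdicts: ordered ✗ | linear ✗ | affine ✗ | relevant ✓ | unrestricted ✓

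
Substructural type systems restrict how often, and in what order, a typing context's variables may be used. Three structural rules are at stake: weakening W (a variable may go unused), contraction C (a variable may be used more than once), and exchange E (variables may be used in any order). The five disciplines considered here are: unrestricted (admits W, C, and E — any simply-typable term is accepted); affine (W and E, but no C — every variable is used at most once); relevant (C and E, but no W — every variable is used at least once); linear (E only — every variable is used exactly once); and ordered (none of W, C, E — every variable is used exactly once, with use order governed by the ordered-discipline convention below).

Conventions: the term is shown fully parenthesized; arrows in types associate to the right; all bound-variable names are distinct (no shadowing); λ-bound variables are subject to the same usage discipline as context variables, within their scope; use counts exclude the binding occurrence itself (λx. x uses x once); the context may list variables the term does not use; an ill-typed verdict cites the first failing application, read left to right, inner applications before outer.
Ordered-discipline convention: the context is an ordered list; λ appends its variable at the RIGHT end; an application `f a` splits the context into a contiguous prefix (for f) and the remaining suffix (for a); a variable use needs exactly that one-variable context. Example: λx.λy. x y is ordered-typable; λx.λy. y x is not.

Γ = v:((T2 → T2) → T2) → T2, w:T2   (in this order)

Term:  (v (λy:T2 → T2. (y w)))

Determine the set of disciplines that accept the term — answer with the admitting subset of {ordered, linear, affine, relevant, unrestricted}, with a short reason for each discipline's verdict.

admitted in: linear, affine, relevant, unrestricted
variable uses: v ×1, w ×1, y (bound) ×1
order of uses: v, y, w
typing: well-typed — term : T2
ordered: ✗ — no contiguous prefix/suffix split fits v, y, w
linear: ✓ — v, w, y: one use apiece
affine: ✓ — v, w, y: no repeats, contraction unneeded
relevant: ✓ — v, w, y: all used, weakening unneeded
unrestricted: ✓ — simply typable at T2; W, C, E all held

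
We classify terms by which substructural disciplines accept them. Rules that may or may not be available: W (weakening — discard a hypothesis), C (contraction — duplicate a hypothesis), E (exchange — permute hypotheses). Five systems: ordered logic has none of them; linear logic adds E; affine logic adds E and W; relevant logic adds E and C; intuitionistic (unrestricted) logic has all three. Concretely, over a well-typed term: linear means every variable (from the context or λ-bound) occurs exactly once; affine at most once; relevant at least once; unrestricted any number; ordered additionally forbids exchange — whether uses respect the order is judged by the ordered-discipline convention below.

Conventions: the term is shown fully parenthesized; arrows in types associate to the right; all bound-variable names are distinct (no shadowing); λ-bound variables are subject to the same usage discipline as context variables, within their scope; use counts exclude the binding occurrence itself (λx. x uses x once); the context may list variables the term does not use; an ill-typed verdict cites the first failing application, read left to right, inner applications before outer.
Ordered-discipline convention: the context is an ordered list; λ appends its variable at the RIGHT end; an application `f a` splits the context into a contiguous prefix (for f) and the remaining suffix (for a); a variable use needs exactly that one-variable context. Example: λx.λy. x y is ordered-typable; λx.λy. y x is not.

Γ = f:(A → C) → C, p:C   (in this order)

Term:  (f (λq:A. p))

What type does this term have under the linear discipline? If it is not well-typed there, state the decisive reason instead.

not well-typed under linear — unused: q — weakening required
use counts: f: 1, p: 1, q (bound): 0
use order (left to right): f, p
typing: well-typed at C
summary: ordered ✗, linear ✗, affine ✓, relevant ✗, unrestricted ✓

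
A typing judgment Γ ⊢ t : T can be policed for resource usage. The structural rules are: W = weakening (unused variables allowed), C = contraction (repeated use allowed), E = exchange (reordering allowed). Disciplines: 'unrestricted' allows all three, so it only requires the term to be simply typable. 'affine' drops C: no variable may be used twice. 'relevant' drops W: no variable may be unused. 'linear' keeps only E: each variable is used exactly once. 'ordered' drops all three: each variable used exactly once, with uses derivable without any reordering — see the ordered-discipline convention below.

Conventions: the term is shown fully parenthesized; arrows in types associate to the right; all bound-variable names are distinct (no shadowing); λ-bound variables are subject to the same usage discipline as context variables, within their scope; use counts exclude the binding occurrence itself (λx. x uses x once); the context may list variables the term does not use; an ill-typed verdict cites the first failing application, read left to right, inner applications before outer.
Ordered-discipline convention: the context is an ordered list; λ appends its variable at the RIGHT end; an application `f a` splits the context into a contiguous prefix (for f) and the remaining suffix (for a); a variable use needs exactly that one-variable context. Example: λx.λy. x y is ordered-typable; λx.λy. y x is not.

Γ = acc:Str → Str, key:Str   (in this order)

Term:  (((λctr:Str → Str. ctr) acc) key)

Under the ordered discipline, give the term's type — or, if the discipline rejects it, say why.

term : Str
variable uses: acc: 1, key: 1, ctr (bound): 1
left-to-right use order: ctr, acc, key
typing: well-typed — term : Str
per-discipline verdicts: ordered ✓ · linear ✓ · affine ✓ · relevant ✓ · unrestricted ✓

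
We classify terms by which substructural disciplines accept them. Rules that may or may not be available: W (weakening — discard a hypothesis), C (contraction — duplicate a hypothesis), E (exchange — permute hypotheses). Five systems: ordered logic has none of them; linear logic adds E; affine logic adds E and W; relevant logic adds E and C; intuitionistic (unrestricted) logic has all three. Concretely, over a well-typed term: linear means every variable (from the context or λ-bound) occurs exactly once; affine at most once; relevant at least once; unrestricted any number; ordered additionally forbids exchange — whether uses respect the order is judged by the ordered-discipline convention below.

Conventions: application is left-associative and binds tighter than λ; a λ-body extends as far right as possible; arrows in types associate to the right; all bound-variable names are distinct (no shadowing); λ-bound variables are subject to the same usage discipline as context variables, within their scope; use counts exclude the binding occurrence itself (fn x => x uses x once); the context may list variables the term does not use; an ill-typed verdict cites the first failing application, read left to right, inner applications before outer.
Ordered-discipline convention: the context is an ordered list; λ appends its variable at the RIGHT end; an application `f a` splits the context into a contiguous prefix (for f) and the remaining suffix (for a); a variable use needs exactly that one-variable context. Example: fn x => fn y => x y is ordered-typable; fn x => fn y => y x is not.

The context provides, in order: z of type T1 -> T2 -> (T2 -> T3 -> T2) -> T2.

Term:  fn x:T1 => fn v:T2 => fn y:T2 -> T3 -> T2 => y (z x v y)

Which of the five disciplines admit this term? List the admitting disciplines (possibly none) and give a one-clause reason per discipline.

admitting disciplines: relevant, unrestricted
use counts: z: 1; x [bound]: 1; v [bound]: 1; y [bound]: 2
left-to-right use order: y, z, x, v, y
typing: well-typed at T1 -> T2 -> (T2 -> T3 -> T2) -> T3 -> T2
ordered: ✗, needs contraction — y ×2
linear: ✗, needs contraction — y ×2
affine: ✗, needs contraction — y ×2
relevant: ✓, z, x, v, y: all used, weakening unneeded
unrestricted: ✓, simply typable at T1 -> T2 -> (T2 -> T3 -> T2) -> T3 -> T2; W, C, E all held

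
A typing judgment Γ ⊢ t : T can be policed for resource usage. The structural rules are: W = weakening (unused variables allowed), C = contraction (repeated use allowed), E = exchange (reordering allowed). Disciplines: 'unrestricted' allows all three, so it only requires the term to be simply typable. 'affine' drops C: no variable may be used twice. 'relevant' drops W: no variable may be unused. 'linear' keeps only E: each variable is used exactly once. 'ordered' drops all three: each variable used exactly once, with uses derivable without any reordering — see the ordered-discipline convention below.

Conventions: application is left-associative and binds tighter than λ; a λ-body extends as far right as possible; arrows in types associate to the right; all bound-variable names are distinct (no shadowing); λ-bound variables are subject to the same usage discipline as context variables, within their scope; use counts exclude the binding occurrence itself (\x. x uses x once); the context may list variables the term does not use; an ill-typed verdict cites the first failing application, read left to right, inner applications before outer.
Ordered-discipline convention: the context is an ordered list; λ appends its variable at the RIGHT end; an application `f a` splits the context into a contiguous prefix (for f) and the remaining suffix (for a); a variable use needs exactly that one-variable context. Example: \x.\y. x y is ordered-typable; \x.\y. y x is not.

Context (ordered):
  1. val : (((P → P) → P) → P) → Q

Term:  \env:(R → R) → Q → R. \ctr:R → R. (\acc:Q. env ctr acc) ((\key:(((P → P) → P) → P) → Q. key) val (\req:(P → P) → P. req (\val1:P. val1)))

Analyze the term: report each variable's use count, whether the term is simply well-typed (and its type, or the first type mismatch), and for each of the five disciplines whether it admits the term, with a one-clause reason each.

variable uses: val: 1×, env [bound]: 1×, ctr [bound]: 1×, acc [bound]: 1×, key [bound]: 1×, req [bound]: 1×, val1 [bound]: 1×
uses in reading order: env, ctr, acc, key, val, req, val1
typing: the term checks, with type ((R → R) → Q → R) → (R → R) → R
ordered: ✗, no ordered split (uses run env, ctr, acc, key, val, req, val1)
linear: ✓, each of val, env, ctr, acc, key, req, val1 used exactly once
affine: ✓, val, env, ctr, acc, key, req, val1: no repeats, contraction unneeded
relevant: ✓, none of val, env, ctr, acc, key, req, val1 goes unused
unrestricted: ✓, simply typable at ((R → R) → Q → R) → (R → R) → R; W, C, E all held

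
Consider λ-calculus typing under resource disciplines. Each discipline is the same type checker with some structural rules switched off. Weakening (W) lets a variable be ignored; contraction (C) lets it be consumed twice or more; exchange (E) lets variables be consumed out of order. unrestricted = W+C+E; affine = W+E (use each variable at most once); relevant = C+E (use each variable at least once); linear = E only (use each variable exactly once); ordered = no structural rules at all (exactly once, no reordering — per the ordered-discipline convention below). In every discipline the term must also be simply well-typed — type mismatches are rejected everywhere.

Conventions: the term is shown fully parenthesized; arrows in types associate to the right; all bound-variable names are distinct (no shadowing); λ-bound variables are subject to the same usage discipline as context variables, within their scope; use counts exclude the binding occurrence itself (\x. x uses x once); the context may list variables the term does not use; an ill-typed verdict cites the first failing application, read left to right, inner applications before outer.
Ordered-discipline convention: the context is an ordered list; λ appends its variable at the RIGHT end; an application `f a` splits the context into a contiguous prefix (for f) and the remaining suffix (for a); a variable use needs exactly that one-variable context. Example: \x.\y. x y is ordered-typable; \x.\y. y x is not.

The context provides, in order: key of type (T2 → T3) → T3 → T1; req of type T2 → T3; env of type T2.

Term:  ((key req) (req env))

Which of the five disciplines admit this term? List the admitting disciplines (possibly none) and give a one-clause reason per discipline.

admitting disciplines: relevant, unrestricted
counts: key=1, req=2, env=1
order of uses: key, req, req, env
typing: well-typed at T1
ordered ✗ (repeated use of req ×2)
linear ✗ (repeated use of req ×2)
affine ✗ (repeated use of req ×2)
relevant ✓ (at least one use each (key, req, env))
unrestricted ✓ (simply typable at T1; W, C, E all held)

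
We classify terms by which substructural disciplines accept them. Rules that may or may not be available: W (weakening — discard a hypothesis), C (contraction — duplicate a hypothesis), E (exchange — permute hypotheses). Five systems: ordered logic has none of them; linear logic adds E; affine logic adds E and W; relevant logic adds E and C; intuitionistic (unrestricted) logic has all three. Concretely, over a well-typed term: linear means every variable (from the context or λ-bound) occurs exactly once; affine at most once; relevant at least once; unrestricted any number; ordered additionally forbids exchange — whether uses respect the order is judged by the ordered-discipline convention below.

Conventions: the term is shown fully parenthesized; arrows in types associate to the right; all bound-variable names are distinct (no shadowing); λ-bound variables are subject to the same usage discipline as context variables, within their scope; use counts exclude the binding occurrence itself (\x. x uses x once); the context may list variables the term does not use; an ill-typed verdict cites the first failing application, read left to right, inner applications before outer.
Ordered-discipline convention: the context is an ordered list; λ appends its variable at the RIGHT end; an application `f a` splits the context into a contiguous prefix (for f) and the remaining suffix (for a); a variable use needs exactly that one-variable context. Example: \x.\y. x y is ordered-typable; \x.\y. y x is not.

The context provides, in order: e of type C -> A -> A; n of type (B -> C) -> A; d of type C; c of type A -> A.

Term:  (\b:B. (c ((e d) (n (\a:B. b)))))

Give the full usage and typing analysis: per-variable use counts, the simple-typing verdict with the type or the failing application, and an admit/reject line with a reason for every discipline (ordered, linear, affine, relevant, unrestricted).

variable uses: e=1, n=1, d=1, c=1, b [bound]=1, a [bound]=0
use order (left to right): c, e, d, n, b
typing: ill-typed: argument of type B -> B where B -> C is required
ordered: ✗ — not simply typable
linear: ✗ — fails simple typing
affine: ✗ — a type mismatch blocks all five
relevant: ✗ — the type mismatch rejects it
unrestricted: ✗ — not simply typable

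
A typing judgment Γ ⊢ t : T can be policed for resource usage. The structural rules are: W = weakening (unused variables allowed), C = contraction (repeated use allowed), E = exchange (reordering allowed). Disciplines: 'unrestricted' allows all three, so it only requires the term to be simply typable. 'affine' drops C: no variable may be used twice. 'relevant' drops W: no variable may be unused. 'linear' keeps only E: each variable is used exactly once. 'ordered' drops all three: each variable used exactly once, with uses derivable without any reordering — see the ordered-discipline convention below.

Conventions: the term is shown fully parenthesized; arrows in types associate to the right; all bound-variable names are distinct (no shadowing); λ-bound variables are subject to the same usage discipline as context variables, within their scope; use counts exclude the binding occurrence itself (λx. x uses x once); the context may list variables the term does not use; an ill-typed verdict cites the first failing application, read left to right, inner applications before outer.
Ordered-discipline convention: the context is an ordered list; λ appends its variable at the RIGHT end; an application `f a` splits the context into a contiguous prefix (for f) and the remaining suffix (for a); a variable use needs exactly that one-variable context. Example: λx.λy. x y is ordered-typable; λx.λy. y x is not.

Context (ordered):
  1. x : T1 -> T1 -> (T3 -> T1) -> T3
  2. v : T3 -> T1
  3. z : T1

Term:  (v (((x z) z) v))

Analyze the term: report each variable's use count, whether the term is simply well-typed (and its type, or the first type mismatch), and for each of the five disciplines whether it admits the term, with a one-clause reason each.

usage: x: 1, v: 2, z: 2
uses in reading order: v, x, z, z, v
typing: well-typed at T1
ordered: ✗ — needs contraction — v ×2, z ×2
linear: ✗ — needs contraction — v ×2, z ×2
affine: ✗ — needs contraction — v ×2, z ×2
relevant: ✓ — x, v, z: all used, weakening unneeded
unrestricted: ✓ — type-checks (T1) and nothing is barred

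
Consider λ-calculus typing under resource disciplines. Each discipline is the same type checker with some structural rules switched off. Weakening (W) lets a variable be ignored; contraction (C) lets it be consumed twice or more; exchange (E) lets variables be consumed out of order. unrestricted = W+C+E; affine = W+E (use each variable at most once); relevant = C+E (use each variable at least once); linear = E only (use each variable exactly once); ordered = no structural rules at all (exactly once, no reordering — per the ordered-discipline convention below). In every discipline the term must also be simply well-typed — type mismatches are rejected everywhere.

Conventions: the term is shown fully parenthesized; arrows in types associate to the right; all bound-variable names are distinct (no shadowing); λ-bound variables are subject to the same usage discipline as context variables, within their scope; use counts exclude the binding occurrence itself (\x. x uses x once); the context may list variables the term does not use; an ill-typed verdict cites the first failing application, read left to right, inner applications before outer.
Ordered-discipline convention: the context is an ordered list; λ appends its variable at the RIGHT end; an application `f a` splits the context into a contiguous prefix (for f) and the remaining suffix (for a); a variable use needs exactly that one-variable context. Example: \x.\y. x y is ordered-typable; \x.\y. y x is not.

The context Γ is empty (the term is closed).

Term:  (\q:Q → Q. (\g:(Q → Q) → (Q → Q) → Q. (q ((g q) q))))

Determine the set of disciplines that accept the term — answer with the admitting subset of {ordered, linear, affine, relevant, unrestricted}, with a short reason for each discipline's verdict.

admitted by: relevant, unrestricted
counts: q (λ-bound): 3×; g (λ-bound): 1×
order of uses: q, g, q, q
typing: well-typed — term : (Q → Q) → ((Q → Q) → (Q → Q) → Q) → Q
ordered: ✗, needs contraction — q ×3
linear: ✗, needs contraction — q ×3
affine: ✗, needs contraction — q ×3
relevant: ✓, none of q, g goes unused
unrestricted: ✓, well-typed at (Q → Q) → ((Q → Q) → (Q → Q) → Q) → Q; no restrictions here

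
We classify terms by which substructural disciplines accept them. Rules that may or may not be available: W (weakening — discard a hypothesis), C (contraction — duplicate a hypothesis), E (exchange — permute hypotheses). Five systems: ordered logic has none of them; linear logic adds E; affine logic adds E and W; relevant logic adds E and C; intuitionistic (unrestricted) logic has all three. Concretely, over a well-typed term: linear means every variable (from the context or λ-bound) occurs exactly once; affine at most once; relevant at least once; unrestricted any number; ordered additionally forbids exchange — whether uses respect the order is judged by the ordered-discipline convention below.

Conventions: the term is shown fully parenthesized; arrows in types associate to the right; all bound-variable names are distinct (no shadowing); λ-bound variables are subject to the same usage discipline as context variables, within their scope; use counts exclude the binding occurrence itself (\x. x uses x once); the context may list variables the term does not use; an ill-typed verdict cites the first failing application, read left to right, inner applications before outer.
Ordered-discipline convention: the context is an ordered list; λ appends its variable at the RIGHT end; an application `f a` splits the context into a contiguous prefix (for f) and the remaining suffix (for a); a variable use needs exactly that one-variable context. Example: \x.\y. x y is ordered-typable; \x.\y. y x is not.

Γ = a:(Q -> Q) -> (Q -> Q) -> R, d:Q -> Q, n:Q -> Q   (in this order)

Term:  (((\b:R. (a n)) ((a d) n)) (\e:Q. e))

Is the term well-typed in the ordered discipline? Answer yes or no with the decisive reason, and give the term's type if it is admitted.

no — needs contraction — a ×2, n ×2; unused: b — weakening required
usage: a ×2, d ×1, n ×2, b (bound) ×0, e (bound) ×1
left-to-right use order: a, n, a, d, n, e
typing: well-typed at R
per-discipline verdicts: ordered ✗ | linear ✗ | affine ✗ | relevant ✗ | unrestricted ✓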